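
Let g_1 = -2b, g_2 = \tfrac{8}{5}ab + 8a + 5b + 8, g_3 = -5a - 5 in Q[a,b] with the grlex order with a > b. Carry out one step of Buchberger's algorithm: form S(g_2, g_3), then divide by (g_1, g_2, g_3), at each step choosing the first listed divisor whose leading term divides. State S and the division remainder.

lcm(LM(g_2), LM(g_3)) = ab.
S = (lcm/LT(g_2))·g_2 − (lcm/LT(g_3))·g_3 = 5a + \tfrac{17}{8}b + 5.
Reduce S modulo (g_1, g_2, g_3) in that order:
  leading term a: subtract (-1)·g_3 from 5a + \tfrac{17}{8}b + 5 → \tfrac{17}{8}b
  leading term b: subtract (-\tfrac{17}{16})·g_1 from \tfrac{17}{8}b → 0
The remainder is 0, so this S-polynomial contributes no new basis element.

S(g_2, g_3) = 5a + \tfrac{17}{8}b + 5; remainder on division = 0.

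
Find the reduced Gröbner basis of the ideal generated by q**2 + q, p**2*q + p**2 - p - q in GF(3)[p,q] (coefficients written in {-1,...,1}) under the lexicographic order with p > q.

G = {p**2 - p, p*q - q, q**2 + q}

f_1 = q**2 + q, LT = q**2.
f_2 = p**2*q + p**2 - p - q, LT = p**2*q.

S(f_1,f_2): lcm = p**2*q**2. S = p*q + q**2.
  leading term p*q: no divisor's leading term divides it; move p*q to the remainder.
  leading term q**2: subtract (1)·f_1 from q**2 → -q
  leading term q: no divisor's leading term divides it; move -q to the remainder.
  remainder p*q - q ≠ 0; add g_3 = p*q - q to the basis.

S(f_2,g_3): lcm = p**2*q. S = p**2 + p*q - p - q.
  leading term p**2: no divisor's leading term divides it; move p**2 to the remainder.
  leading term p*q: subtract (1)·g_3 from p*q - p - q → -p
  leading term p: no divisor's leading term divides it; move -p to the remainder.
  remainder p**2 - p ≠ 0; add g_4 = p**2 - p to the basis.

The other S-polynomials (S(f_1,g_3), S(f_1,g_4), S(f_2,g_4), S(g_3,g_4)) all reduce to 0 modulo the current basis, so we have a Gröbner basis.
Inter-reduce: drop elements whose leading term is divisible by another's, tail-reduce, and make monic.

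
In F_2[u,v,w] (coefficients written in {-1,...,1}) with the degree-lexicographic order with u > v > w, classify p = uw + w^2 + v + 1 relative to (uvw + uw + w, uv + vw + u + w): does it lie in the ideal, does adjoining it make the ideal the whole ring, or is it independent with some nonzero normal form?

uw + w^2 + v + 1 is independent of I; its normal form modulo I is v + 1.

First compute the reduced Gröbner basis of I by Buchberger's algorithm.
f_1 = uvw + uw + w, LT = uvw.
f_2 = uv + vw + u + w, LT = uv.

S(f_1,f_2): lcm = uvw. S = vw^2 + w^2 + w.
  reduce S modulo (f_1, f_2):
  remainder vw^2 + w^2 + w ≠ 0; add h_3 = vw^2 + w^2 + w to the basis.

S(f_1,h_3): lcm = uvw^2. S = uw + w^2.
  reduce S modulo (f_1, f_2, h_3):
  remainder uw + w^2 ≠ 0; add h_4 = uw + w^2 to the basis.

The other S-polynomials (S(f_2,h_3), S(f_1,h_4), S(f_2,h_4), S(h_3,h_4)) all reduce to 0 modulo the current basis, so we have a Gröbner basis.
Inter-reduce: drop elements whose leading term is divisible by another's, tail-reduce, and make monic.
Reduced Gröbner basis: {vw^2 + w^2 + w, uv + vw + u + w, uw + w^2}.
Label its elements g_1 = vw^2 + w^2 + w, g_2 = uv + vw + u + w, g_3 = uw + w^2.

Reduce p = uw + w^2 + v + 1 modulo G:
  leading term uw: subtract (1)·g_3 from uw + w^2 + v + 1 → v + 1
  leading term v: no divisor's leading term divides it; move v to the remainder.
  leading term 1: no divisor's leading term divides it; move 1 to the remainder.
  normal form = v + 1.
The normal form is nonzero, so p ∉ I. Since p minus its normal form lies in I, I + (p) = I + (r) where r = v + 1; decide whether this ideal is the whole ring.
Run Buchberger on G together with r (pairs among the g_i already reduce to 0 since G is a Gröbner basis):
g_1 = vw^2 + w^2 + w, LT = vw^2.
g_2 = uv + vw + u + w, LT = uv.
g_3 = uw + w^2, LT = uw.
r = v + 1, LT = v.

S(g_1,r): lcm = vw^2. S = w.
  reduce S modulo (g_1, g_2, g_3, r):
  remainder w ≠ 0; add m_5 = w to the basis.

The other S-polynomials (S(g_1,g_2), S(g_1,g_3), S(g_2,g_3), S(g_2,r), S(g_3,r), S(g_1,m_5), S(g_2,m_5), S(g_3,m_5), S(r,m_5)) all reduce to 0 modulo the current basis, so we have a Gröbner basis.
Inter-reduce: drop elements whose leading term is divisible by another's, tail-reduce, and make monic.
Reduced Gröbner basis: {v + 1, w}.
The reduced Gröbner basis of I + (p) is {v + 1, w} ≠ {1}, a proper ideal, so the enlarged system stays consistent: p is independent of I, with normal form v + 1.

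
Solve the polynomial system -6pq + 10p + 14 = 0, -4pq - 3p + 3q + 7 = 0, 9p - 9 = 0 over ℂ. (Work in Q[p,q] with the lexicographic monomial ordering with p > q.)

{(1, 4)}

Compute a lex Gröbner basis by Buchberger's algorithm.
f_1 = -6pq + 10p + 14, LT = pq.
f_2 = -4pq - 3p + 3q + 7, LT = pq.
f_3 = 9p - 9, LT = p.

S(f_1,f_2): lcm = pq. S = -29/12p + 3/4q - 7/12.
  leading term p: subtract (-29/108)·f_3 from -29/12p + 3/4q - 7/12 → 3/4q - 3
  leading term q: no divisor's leading term divides it; move 3/4q to the remainder.
  leading term 1: no divisor's leading term divides it; move -3 to the remainder.
  remainder 3/4q - 3 ≠ 0; add h_4 = 3/4q - 3 to the basis.

S(f_1,f_3): lcm = pq. S = -5/3p + q - 7/3.
  leading term p: subtract (-5/27)·f_3 from -5/3p + q - 7/3 → q - 4
  leading term q: subtract (4/3)·h_4 from q - 4 → 0
  remainder 0.

S(f_2,f_3): lcm = pq. S = 3/4p + 1/4q - 7/4.
  leading term p: subtract (1/12)·f_3 from 3/4p + 1/4q - 7/4 → 1/4q - 1
  leading term q: subtract (1/3)·h_4 from 1/4q - 1 → 0
  remainder 0.

S(f_1,h_4): lcm = pq. S = 7/3p - 7/3.
  leading term p: subtract (7/27)·f_3 from 7/3p - 7/3 → 0
  remainder 0.

S(f_2,h_4): lcm = pq. S = 19/4p - 3/4q - 7/4.
  leading term p: subtract (19/36)·f_3 from 19/4p - 3/4q - 7/4 → -3/4q + 3
  leading term q: subtract (-1)·h_4 from -3/4q + 3 → 0
  remainder 0.

S(f_3,h_4): leading monomials are coprime, so the S-polynomial reduces to 0 (Buchberger's first criterion).
Every S-polynomial of the final basis reduces to 0, so we have a Gröbner basis.
Inter-reduce: drop elements whose leading term is divisible by another's, tail-reduce, and make monic.
Reduced Gröbner basis: {p - 1, q - 4}.

From the last basis element, q - 4 = 0, so q takes values in {4}. Each choice, substituted upward through the basis, yields the corresponding point(s) of the solution set.
  q = 4: the earlier basis element becomes p - 1 = 0, giving p = 1 — point (1, 4).
Each listed point satisfies every original equation (direct substitution).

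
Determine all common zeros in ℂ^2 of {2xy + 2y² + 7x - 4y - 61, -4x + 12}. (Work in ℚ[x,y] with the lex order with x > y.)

{(3, -5), (3, 4)}

Compute a lex Gröbner basis by Buchberger's algorithm.
f_1 = 2xy + 7x + 2y² - 4y - 61, LT = xy.
f_2 = -4x + 12, LT = x.

S(f_1,f_2): lcm = xy. S = 7/2x + y² + y - 61/2.
  leading term x: subtract (-⅞)·f_2 from 7/2x + y² + y - 61/2 → y² + y - 20
  leading term y²: no divisor's leading term divides it; move y² to the remainder.
  leading term y: no divisor's leading term divides it; move y to the remainder.
  leading term 1: no divisor's leading term divides it; move -20 to the remainder.
  remainder y² + y - 20 ≠ 0; add h_3 = y² + y - 20 to the basis.

The other S-polynomials (S(f_1,h_3), S(f_2,h_3)) all reduce to 0 modulo the current basis, so we have a Gröbner basis.
Inter-reduce: drop elements whose leading term is divisible by another's, tail-reduce, and make monic.
Reduced Gröbner basis: {x - 3, y² + y - 20}.

The lex basis is triangular: the last element involves only y. Solving y² + y - 20 = 0 gives y ∈ {-5, 4}; substituting each value into the earlier elements determines the remaining variables.
  y = -5: the earlier basis element becomes x - 3 = 0, giving x = 3 — point (3, -5).
  y = 4: the earlier basis element becomes x - 3 = 0, giving x = 3 — point (3, 4).
Substituting each solution back into the original system confirms all equations vanish.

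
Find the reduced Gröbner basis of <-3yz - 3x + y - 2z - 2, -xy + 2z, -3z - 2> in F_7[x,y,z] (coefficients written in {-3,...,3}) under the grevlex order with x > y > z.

f_1 = -3yz - 3x + y - 2z - 2, LT = yz.
f_2 = -xy + 2z, LT = xy.
f_3 = -3z - 2, LT = z.

S(f_1,f_2): lcm = xyz. S = x^2 + 2xy + 3xz + 2z^2 + 3x.
  leading term x^2: no divisor's leading term divides it; move x^2 to the remainder.
  leading term xy: subtract (-2)·f_2 from 2xy + 3xz + 2z^2 + 3x → 3xz + 2z^2 + 3x - 3z
  leading term xz: subtract (-x)·f_3 from 3xz + 2z^2 + 3x - 3z → 2z^2 + x - 3z
  leading term z^2: subtract (-3z)·f_3 from 2z^2 + x - 3z → x - 2z
  leading term x: no divisor's leading term divides it; move x to the remainder.
  leading term z: subtract (3)·f_3 from -2z → -1
  leading term 1: no divisor's leading term divides it; move -1 to the remainder.
  remainder x^2 + x - 1 ≠ 0; add g_4 = x^2 + x - 1 to the basis.

S(f_1,f_3): lcm = yz. S = x - y + 3z + 3.
  leading term x: no divisor's leading term divides it; move x to the remainder.
  leading term y: no divisor's leading term divides it; move -y to the remainder.
  leading term z: subtract (-1)·f_3 from 3z + 3 → 1
  leading term 1: no divisor's leading term divides it; move 1 to the remainder.
  remainder x - y + 1 ≠ 0; add g_5 = x - y + 1 to the basis.

S(f_2,g_5): lcm = xy. S = y^2 - y - 2z.
  leading term y^2: no divisor's leading term divides it; move y^2 to the remainder.
  leading term y: no divisor's leading term divides it; move -y to the remainder.
  leading term z: subtract (3)·f_3 from -2z → -1
  leading term 1: no divisor's leading term divides it; move -1 to the remainder.
  remainder y^2 - y - 1 ≠ 0; add g_6 = y^2 - y - 1 to the basis.

The other S-polynomials (S(f_2,f_3), S(f_1,g_4), S(f_2,g_4), S(f_3,g_4), S(f_1,g_5), S(f_3,g_5), S(g_4,g_5), S(f_1,g_6), S(f_2,g_6), S(f_3,g_6), S(g_4,g_6), S(g_5,g_6)) all reduce to 0 modulo the current basis, so we have a Gröbner basis.
Inter-reduce: drop elements whose leading term is divisible by another's, tail-reduce, and make monic.

G = {y^2 - y - 1, x - y + 1, z + 3}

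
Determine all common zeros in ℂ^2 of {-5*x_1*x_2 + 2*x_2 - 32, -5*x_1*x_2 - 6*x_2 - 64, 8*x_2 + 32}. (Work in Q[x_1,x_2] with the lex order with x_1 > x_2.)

Compute a lex Gröbner basis by Buchberger's algorithm.
f_1 = -5*x_1*x_2 + 2*x_2 - 32, LT = x_1*x_2.
f_2 = -5*x_1*x_2 - 6*x_2 - 64, LT = x_1*x_2.
f_3 = 8*x_2 + 32, LT = x_2.

S(f_1,f_3): lcm = x_1*x_2. S = -4*x_1 - 2/5*x_2 + 32/5.
  leading term x_1: no divisor's leading term divides it; move -4*x_1 to the remainder.
  leading term x_2: subtract (-1/20)·f_3 from -2/5*x_2 + 32/5 → 8
  leading term 1: no divisor's leading term divides it; move 8 to the remainder.
  remainder -4*x_1 + 8 ≠ 0; add h_4 = -4*x_1 + 8 to the basis.

The other S-polynomials (S(f_1,f_2), S(f_2,f_3), S(f_1,h_4), S(f_2,h_4), S(f_3,h_4)) all reduce to 0 modulo the current basis, so we have a Gröbner basis.
Inter-reduce: drop elements whose leading term is divisible by another's, tail-reduce, and make monic.
Reduced Gröbner basis: {x_1 - 2, x_2 + 4}.

Since the basis is lex-ordered, x_2 + 4 is univariate in x_2. Its roots are {-4}. Back-substituting each root into the other basis elements fixes the other coordinates.
  x_2 = -4: the earlier basis element becomes x_1 - 2 = 0, giving x_1 = 2 — point (2, -4).
Each listed point satisfies every original equation (direct substitution).
Zero-dimensionality of the ideal guarantees finitely many solutions over ℂ.

{(2, -4)}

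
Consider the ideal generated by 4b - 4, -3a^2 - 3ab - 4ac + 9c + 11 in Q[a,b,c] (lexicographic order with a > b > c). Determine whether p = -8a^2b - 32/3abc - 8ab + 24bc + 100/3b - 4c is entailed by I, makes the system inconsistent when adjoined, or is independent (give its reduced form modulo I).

-8a^2b - 32/3abc - 8ab + 24bc + 100/3b - 4c is independent of I; its normal form modulo I is -4c + 4.

First compute the reduced Gröbner basis of I by Buchberger's algorithm.
f_1 = 4b - 4, LT = b.
f_2 = -3a^2 - 3ab - 4ac + 9c + 11, LT = a^2.

The S-polynomials (S(f_1,f_2)) all reduce to 0 modulo the current basis, so we have a Gröbner basis.
Inter-reduce: drop elements whose leading term is divisible by another's, tail-reduce, and make monic.
Reduced Gröbner basis: {a^2 + 4/3ac + a - 3c - 11/3, b - 1}.
Label its elements g_1 = a^2 + 4/3ac + a - 3c - 11/3, g_2 = b - 1.

Reduce p = -8a^2b - 32/3abc - 8ab + 24bc + 100/3b - 4c modulo G:
  leading term a^2b: subtract (-8b)·g_1 from -8a^2b - 32/3abc - 8ab + 24bc + 100/3b - 4c → 4b - 4c
  leading term b: subtract (4)·g_2 from 4b - 4c → -4c + 4
  leading term c: no divisor's leading term divides it; move -4c to the remainder.
  leading term 1: no divisor's leading term divides it; move 4 to the remainder.
  normal form = -4c + 4.
The normal form is nonzero, so p ∉ I. Since p minus its normal form lies in I, I + (p) = I + (r) where r = -4c + 4; decide whether this ideal is the whole ring.
Run Buchberger on G together with r (pairs among the g_i already reduce to 0 since G is a Gröbner basis):
g_1 = a^2 + 4/3ac + a - 3c - 11/3, LT = a^2.
g_2 = b - 1, LT = b.
r = -4c + 4, LT = c.

The S-polynomials (S(g_1,g_2), S(g_1,r), S(g_2,r)) all reduce to 0 modulo the current basis, so we have a Gröbner basis.
Inter-reduce: drop elements whose leading term is divisible by another's, tail-reduce, and make monic.
Reduced Gröbner basis: {a^2 + 7/3a - 20/3, b - 1, c - 1}.
The reduced Gröbner basis of I + (p) is {a^2 + 7/3a - 20/3, b - 1, c - 1} ≠ {1}, a proper ideal, so the enlarged system stays consistent: p is independent of I, with normal form -4c + 4.

The remainder on division by a Gröbner basis is unique — it is the normal form.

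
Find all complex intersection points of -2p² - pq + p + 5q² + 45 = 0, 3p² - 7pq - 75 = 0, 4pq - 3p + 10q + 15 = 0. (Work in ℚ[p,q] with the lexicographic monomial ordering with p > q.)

Compute a lex Gröbner basis by Buchberger's algorithm.
f_1 = -2p² - pq + p + 5q² + 45, LT = p².
f_2 = 3p² - 7pq - 75, LT = p².
f_3 = 4pq - 3p + 10q + 15, LT = pq.

S(f_1,f_2): lcm = p². S = 17/6pq - ½p - 5/2q² + 5/2.
  leading term pq: subtract (17/24)·f_3 from 17/6pq - ½p - 5/2q² + 5/2 → 13/8p - 5/2q² - 85/12q - 65/8
  leading term p: no divisor's leading term divides it; move 13/8p to the remainder.
  leading term q²: no divisor's leading term divides it; move -5/2q² to the remainder.
  leading term q: no divisor's leading term divides it; move -85/12q to the remainder.
  leading term 1: no divisor's leading term divides it; move -65/8 to the remainder.
  remainder 13/8p - 5/2q² - 85/12q - 65/8 ≠ 0; add h_4 = 13/8p - 5/2q² - 85/12q - 65/8 to the basis.

S(f_1,f_3): lcm = p²q. S = ¾p² + ½pq² - 3pq - 15/4p - 5/2q³ - 45/2q.
  leading term p²: subtract (-⅜)·f_1 from ¾p² + ½pq² - 3pq - 15/4p - 5/2q³ - 45/2q → ½pq² - 27/8pq - 27/8p - 5/2q³ + 15/8q² - 45/2q + 135/8
  leading term pq²: subtract (⅛q)·f_3 from ½pq² - 27/8pq - 27/8p - 5/2q³ + 15/8q² - 45/2q + 135/8 → -3pq - 27/8p - 5/2q³ + ⅝q² - 195/8q + 135/8
  leading term pq: subtract (-¾)·f_3 from -3pq - 27/8p - 5/2q³ + ⅝q² - 195/8q + 135/8 → -45/8p - 5/2q³ + ⅝q² - 135/8q + 225/8
  leading term p: subtract (-45/13)·h_4 from -45/8p - 5/2q³ + ⅝q² - 135/8q + 225/8 → -5/2q³ - 835/104q² - 4305/104q
  leading term q³: no divisor's leading term divides it; move -5/2q³ to the remainder.
  leading term q²: no divisor's leading term divides it; move -835/104q² to the remainder.
  leading term q: no divisor's leading term divides it; move -4305/104q to the remainder.
  remainder -5/2q³ - 835/104q² - 4305/104q ≠ 0; add h_5 = -5/2q³ - 835/104q² - 4305/104q to the basis.

S(f_2,f_3): lcm = p²q. S = ¾p² - 7/3pq² - 5/2pq - 15/4p - 25q.
  leading term p²: subtract (-⅜)·f_1 from ¾p² - 7/3pq² - 5/2pq - 15/4p - 25q → -7/3pq² - 23/8pq - 27/8p + 15/8q² - 25q + 135/8
  leading term pq²: subtract (-7/12q)·f_3 from -7/3pq² - 23/8pq - 27/8p + 15/8q² - 25q + 135/8 → -37/8pq - 27/8p + 185/24q² - 65/4q + 135/8
  leading term pq: subtract (-37/32)·f_3 from -37/8pq - 27/8p + 185/24q² - 65/4q + 135/8 → -219/32p + 185/24q² - 75/16q + 1095/32
  leading term p: subtract (-219/52)·h_4 from -219/32p + 185/24q² - 75/16q + 1095/32 → -110/39q² - 1795/52q
  leading term q²: no divisor's leading term divides it; move -110/39q² to the remainder.
  leading term q: no divisor's leading term divides it; move -1795/52q to the remainder.
  remainder -110/39q² - 1795/52q ≠ 0; add h_6 = -110/39q² - 1795/52q to the basis.

S(f_1,h_4): lcm = p². S = 20/13pq² + 379/78pq + 9/2p - 5/2q² - 45/2.
  leading term pq²: subtract (5/13q)·f_3 from 20/13pq² + 379/78pq + 9/2p - 5/2q² - 45/2 → 469/78pq + 9/2p - 165/26q² - 75/13q - 45/2
  leading term pq: subtract (469/312)·f_3 from 469/78pq + 9/2p - 165/26q² - 75/13q - 45/2 → 937/104p - 165/26q² - 3245/156q - 4685/104
  leading term p: subtract (937/169)·h_4 from 937/104p - 165/26q² - 3245/156q - 4685/104 → 1270/169q² + 9365/507q
  leading term q²: subtract (-381/143)·h_6 from 1270/169q² + 9365/507q → -126125/1716q
  leading term q: no divisor's leading term divides it; move -126125/1716q to the remainder.
  remainder -126125/1716q ≠ 0; add h_7 = -126125/1716q to the basis.

S(f_2,h_4): lcm = p². S = 20/13pq² + 79/39pq + 5p - 25.
  leading term pq²: subtract (5/13q)·f_3 from 20/13pq² + 79/39pq + 5p - 25 → 124/39pq + 5p - 50/13q² - 75/13q - 25
  leading term pq: subtract (31/39)·f_3 from 124/39pq + 5p - 50/13q² - 75/13q - 25 → 96/13p - 50/13q² - 535/39q - 480/13
  leading term p: subtract (768/169)·h_4 from 96/13p - 50/13q² - 535/39q - 480/13 → 1270/169q² + 9365/507q
  leading term q²: subtract (-381/143)·h_6 from 1270/169q² + 9365/507q → -126125/1716q
  leading term q: subtract (1)·h_7 from -126125/1716q → 0
  remainder 0.

S(f_3,h_4): lcm = pq. S = -¾p + 20/13q³ + 170/39q² + 15/2q + 15/4.
  leading term p: subtract (-6/13)·h_4 from -¾p + 20/13q³ + 170/39q² + 15/2q + 15/4 → 20/13q³ + 125/39q² + 55/13q
  leading term q³: subtract (-8/13)·h_5 from 20/13q³ + 125/39q² + 55/13q → -880/507q² - 3590/169q
  leading term q²: subtract (8/13)·h_6 from -880/507q² - 3590/169q → 0
  remainder 0.

S(f_1,h_5): leading monomials are coprime, so the S-polynomial reduces to 0 (Buchberger's first criterion).
S(f_2,h_5): leading monomials are coprime, so the S-polynomial reduces to 0 (Buchberger's first criterion).
S(f_3,h_5): lcm = pq³. S = -103/26pq² - 861/52pq + 5/2q³ + 15/4q².
  leading term pq²: subtract (-103/104q)·f_3 from -103/26pq² - 861/52pq + 5/2q³ + 15/4q² → -2031/104pq + 5/2q³ + 355/26q² + 1545/104q
  leading term pq: subtract (-2031/416)·f_3 from -2031/104pq + 5/2q³ + 355/26q² + 1545/104q → -6093/416p + 5/2q³ + 355/26q² + 13245/208q + 30465/416
  leading term p: subtract (-6093/676)·h_4 from -6093/416p + 5/2q³ + 355/26q² + 13245/208q + 30465/416 → 5/2q³ - 12005/1352q² - 225/1352q
  leading term q³: subtract (-1)·h_5 from 5/2q³ - 12005/1352q² - 225/1352q → -5715/338q² - 28095/676q
  leading term q²: subtract (3429/572)·h_6 from -5715/338q² - 28095/676q → 378375/2288q
  leading term q: subtract (-9/4)·h_7 from 378375/2288q → 0
  remainder 0.

S(h_4,h_5): leading monomials are coprime, so the S-polynomial reduces to 0 (Buchberger's first criterion).
S(f_1,h_6): leading monomials are coprime, so the S-polynomial reduces to 0 (Buchberger's first criterion).
S(f_2,h_6): leading monomials are coprime, so the S-polynomial reduces to 0 (Buchberger's first criterion).
S(f_3,h_6): lcm = pq². S = -1143/88pq + 5/2q² + 15/4q.
  leading term pq: subtract (-1143/352)·f_3 from -1143/88pq + 5/2q² + 15/4q → -3429/352p + 5/2q² + 6375/176q + 17145/352
  leading term p: subtract (-3429/572)·h_4 from -3429/352p + 5/2q² + 6375/176q + 17145/352 → -14285/1144q² - 1785/286q
  leading term q²: subtract (8571/1936)·h_6 from -14285/1144q² - 1785/286q → 1135125/7744q
  leading term q: subtract (-351/176)·h_7 from 1135125/7744q → 0
  remainder 0.

S(h_4,h_6): leading monomials are coprime, so the S-polynomial reduces to 0 (Buchberger's first criterion).
S(h_5,h_6): lcm = q³. S = -10327/1144q² + 861/52q.
  leading term q²: subtract (30981/9680)·h_6 from -10327/1144q² + 861/52q → 983775/7744q
  leading term q: subtract (-1521/880)·h_7 from 983775/7744q → 0
  remainder 0.

S(f_1,h_7): leading monomials are coprime, so the S-polynomial reduces to 0 (Buchberger's first criterion).
S(f_2,h_7): leading monomials are coprime, so the S-polynomial reduces to 0 (Buchberger's first criterion).
S(f_3,h_7): lcm = pq. S = -¾p + 5/2q + 15/4.
  leading term p: subtract (-6/13)·h_4 from -¾p + 5/2q + 15/4 → -15/13q² - 10/13q
  leading term q²: subtract (9/22)·h_6 from -15/13q² - 10/13q → 1175/88q
  leading term q: subtract (-1833/10090)·h_7 from 1175/88q → 0
  remainder 0.

S(h_4,h_7): leading monomials are coprime, so the S-polynomial reduces to 0 (Buchberger's first criterion).
S(h_5,h_7): lcm = q³. S = 167/52q² + 861/52q.
  leading term q²: subtract (-501/440)·h_6 from 167/52q² + 861/52q → -8007/352q
  leading term q: subtract (312273/1009000)·h_7 from -8007/352q → 0
  remainder 0.

S(h_6,h_7): lcm = q². S = 1077/88q.
  leading term q: subtract (-42003/252250)·h_7 from 1077/88q → 0
  remainder 0.

Every S-polynomial of the final basis reduces to 0, so we have a Gröbner basis.
Inter-reduce: drop elements whose leading term is divisible by another's, tail-reduce, and make monic.
Reduced Gröbner basis: {p - 5, q}.

Elimination: the polynomial q lies in the elimination ideal for q, so q ∈ {0}. For each such q, the remaining basis elements (now univariate) give the rest of the solution.
  q = 0: the earlier basis element becomes p - 5 = 0, giving p = 5 — point (5, 0).
Check: every point annihilates each of the original generators.

{(5, 0)}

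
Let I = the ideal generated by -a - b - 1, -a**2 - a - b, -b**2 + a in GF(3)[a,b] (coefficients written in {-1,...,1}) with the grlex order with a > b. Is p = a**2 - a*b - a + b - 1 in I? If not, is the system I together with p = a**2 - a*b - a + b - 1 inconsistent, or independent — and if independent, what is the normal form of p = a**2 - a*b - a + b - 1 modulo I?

Adjoining a**2 - a*b - a + b - 1 makes the ideal the whole ring: the system is inconsistent.

First compute the reduced Gröbner basis of I by Buchberger's algorithm.
f_1 = -a - b - 1, LT = a.
f_2 = -a**2 - a - b, LT = a**2.
f_3 = -b**2 + a, LT = b**2.

S(f_1,f_2): lcm = a**2. S = a*b - b.
  leading term a*b: subtract (-b)·f_1 from a*b - b → -b**2 + b
  leading term b**2: subtract (1)·f_3 from -b**2 + b → -a + b
  leading term a: subtract (1)·f_1 from -a + b → -b + 1
  leading term b: no divisor's leading term divides it; move -b to the remainder.
  leading term 1: no divisor's leading term divides it; move 1 to the remainder.
  remainder -b + 1 ≠ 0; add h_4 = -b + 1 to the basis.

S(f_1,f_3): leading monomials are coprime, so the S-polynomial reduces to 0 (Buchberger's first criterion).
S(f_2,f_3): leading monomials are coprime, so the S-polynomial reduces to 0 (Buchberger's first criterion).
S(f_1,h_4): leading monomials are coprime, so the S-polynomial reduces to 0 (Buchberger's first criterion).
S(f_2,h_4): leading monomials are coprime, so the S-polynomial reduces to 0 (Buchberger's first criterion).
S(f_3,h_4): lcm = b**2. S = -a + b.
  leading term a: subtract (1)·f_1 from -a + b → -b + 1
  leading term b: subtract (1)·h_4 from -b + 1 → 0
  remainder 0.

Every S-polynomial of the final basis reduces to 0, so we have a Gröbner basis.
Inter-reduce: drop elements whose leading term is divisible by another's, tail-reduce, and make monic.
Reduced Gröbner basis: {a - 1, b - 1}.
Label its elements g_1 = a - 1, g_2 = b - 1.

Reduce p = a**2 - a*b - a + b - 1 modulo G:
  leading term a**2: subtract (a)·g_1 from a**2 - a*b - a + b - 1 → -a*b + b - 1
  leading term a*b: subtract (-b)·g_1 from -a*b + b - 1 → -1
  leading term 1: no divisor's leading term divides it; move -1 to the remainder.
  normal form = -1.
The normal form is nonzero, so p ∉ I. Since p minus its normal form lies in I, I + (p) = I + (r) where r = -1; decide whether this ideal is the whole ring.
Here r = -1 is a nonzero constant, hence a unit: 1 ∈ I + (p), the Gröbner basis of I + (p) is {1}, and the enlarged system has no common solution — adjoining p is inconsistent.

Ideal membership is decidable via reduction modulo a Gröbner basis.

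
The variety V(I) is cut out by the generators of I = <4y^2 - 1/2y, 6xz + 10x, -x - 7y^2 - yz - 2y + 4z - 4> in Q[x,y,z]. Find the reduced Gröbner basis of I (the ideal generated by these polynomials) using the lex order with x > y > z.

G = {x + 29/24y + z^2 - 10/3z + 7/3, y^2 - 1/8y, yz + 5/3y - z^2 - 2/3z + 5/3, z^3 - 11/24z^2 - 29/12z + 15/8}

Buchberger's algorithm terminates because the ascending chain of leading-term ideals stabilizes.

f_1 = 4y^2 - 1/2y, LT = y^2.
f_2 = 6xz + 10x, LT = xz.
f_3 = -x - 7y^2 - yz - 2y + 4z - 4, LT = x.

S(f_2,f_3): lcm = xz. S = 5/3x - 7y^2z - yz^2 - 2yz + 4z^2 - 4z.
  reduce S modulo (f_1, f_2, f_3):
  remainder -yz^2 - 109/24yz - 115/24y + 4z^2 + 8/3z - 20/3 ≠ 0; add g_4 = -yz^2 - 109/24yz - 115/24y + 4z^2 + 8/3z - 20/3 to the basis.

S(f_1,g_4): lcm = y^2z^2. S = -109/24y^2z - 115/24y^2 + 31/8yz^2 + 8/3yz - 20/3y.
  reduce S modulo (f_1, f_2, f_3, g_4):
  remainder -31/2yz - 155/6y + 31/2z^2 + 31/3z - 155/6 ≠ 0; add g_5 = -31/2yz - 155/6y + 31/2z^2 + 31/3z - 155/6 to the basis.

S(g_4,g_5): lcm = yz^2. S = 23/8yz + 115/24y + z^3 - 10/3z^2 - 13/3z + 20/3.
  reduce S modulo (f_1, f_2, f_3, g_4, g_5):
  remainder z^3 - 11/24z^2 - 29/12z + 15/8 ≠ 0; add g_6 = z^3 - 11/24z^2 - 29/12z + 15/8 to the basis.

The other S-polynomials (S(f_1,f_2), S(f_1,f_3), S(f_2,g_4), S(f_3,g_4), S(f_1,g_5), S(f_2,g_5), S(f_3,g_5), S(f_1,g_6), S(f_2,g_6), S(f_3,g_6), S(g_4,g_6), S(g_5,g_6)) all reduce to 0 modulo the current basis, so we have a Gröbner basis.
Inter-reduce: drop elements whose leading term is divisible by another's, tail-reduce, and make monic.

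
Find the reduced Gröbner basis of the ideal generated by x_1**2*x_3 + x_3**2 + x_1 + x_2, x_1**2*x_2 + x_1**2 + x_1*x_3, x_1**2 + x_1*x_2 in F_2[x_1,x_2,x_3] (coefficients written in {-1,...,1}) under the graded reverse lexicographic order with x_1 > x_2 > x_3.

f_1 = x_1**2*x_3 + x_3**2 + x_1 + x_2, LT = x_1**2*x_3.
f_2 = x_1**2*x_2 + x_1**2 + x_1*x_3, LT = x_1**2*x_2.
f_3 = x_1**2 + x_1*x_2, LT = x_1**2.

S(f_1,f_2): lcm = x_1**2*x_2*x_3. S = x_1**2*x_3 + x_1*x_3**2 + x_2*x_3**2 + x_1*x_2 + x_2**2.
  leading term x_1**2*x_3: subtract (1)·f_1 from x_1**2*x_3 + x_1*x_3**2 + x_2*x_3**2 + x_1*x_2 + x_2**2 → x_1*x_3**2 + x_2*x_3**2 + x_1*x_2 + x_2**2 + x_3**2 + x_1 + x_2
  leading term x_1*x_3**2: no divisor's leading term divides it; move x_1*x_3**2 to the remainder.
  leading term x_2*x_3**2: no divisor's leading term divides it; move x_2*x_3**2 to the remainder.
  leading term x_1*x_2: no divisor's leading term divides it; move x_1*x_2 to the remainder.
  leading term x_2**2: no divisor's leading term divides it; move x_2**2 to the remainder.
  leading term x_3**2: no divisor's leading term divides it; move x_3**2 to the remainder.
  leading term x_1: no divisor's leading term divides it; move x_1 to the remainder.
  leading term x_2: no divisor's leading term divides it; move x_2 to the remainder.
  remainder x_1*x_3**2 + x_2*x_3**2 + x_1*x_2 + x_2**2 + x_3**2 + x_1 + x_2 ≠ 0; add g_4 = x_1*x_3**2 + x_2*x_3**2 + x_1*x_2 + x_2**2 + x_3**2 + x_1 + x_2 to the basis.

S(f_1,f_3): lcm = x_1**2*x_3. S = x_1*x_2*x_3 + x_3**2 + x_1 + x_2.
  leading term x_1*x_2*x_3: no divisor's leading term divides it; move x_1*x_2*x_3 to the remainder.
  leading term x_3**2: no divisor's leading term divides it; move x_3**2 to the remainder.
  leading term x_1: no divisor's leading term divides it; move x_1 to the remainder.
  leading term x_2: no divisor's leading term divides it; move x_2 to the remainder.
  remainder x_1*x_2*x_3 + x_3**2 + x_1 + x_2 ≠ 0; add g_5 = x_1*x_2*x_3 + x_3**2 + x_1 + x_2 to the basis.

S(f_2,f_3): lcm = x_1**2*x_2. S = x_1*x_2**2 + x_1**2 + x_1*x_3.
  leading term x_1*x_2**2: no divisor's leading term divides it; move x_1*x_2**2 to the remainder.
  leading term x_1**2: subtract (1)·f_3 from x_1**2 + x_1*x_3 → x_1*x_2 + x_1*x_3
  leading term x_1*x_2: no divisor's leading term divides it; move x_1*x_2 to the remainder.
  leading term x_1*x_3: no divisor's leading term divides it; move x_1*x_3 to the remainder.
  remainder x_1*x_2**2 + x_1*x_2 + x_1*x_3 ≠ 0; add g_6 = x_1*x_2**2 + x_1*x_2 + x_1*x_3 to the basis.

S(f_1,g_4): lcm = x_1**2*x_3**2. S = x_1*x_2*x_3**2 + x_1**2*x_2 + x_1*x_2**2 + x_1*x_3**2 + x_3**3 + x_1**2 + x_1*x_2 + x_1*x_3 + x_2*x_3.
  leading term x_1*x_2*x_3**2: subtract (x_2)·g_4 from x_1*x_2*x_3**2 + x_1**2*x_2 + x_1*x_2**2 + x_1*x_3**2 + x_3**3 + x_1**2 + x_1*x_2 + x_1*x_3 + x_2*x_3 → x_2**2*x_3**2 + x_1**2*x_2 + x_2**3 + x_1*x_3**2 + x_2*x_3**2 + x_3**3 + x_1**2 + x_2**2 + x_1*x_3 + x_2*x_3
  leading term x_2**2*x_3**2: no divisor's leading term divides it; move x_2**2*x_3**2 to the remainder.
  leading term x_1**2*x_2: subtract (1)·f_2 from x_1**2*x_2 + x_2**3 + x_1*x_3**2 + x_2*x_3**2 + x_3**3 + x_1**2 + x_2**2 + x_1*x_3 + x_2*x_3 → x_2**3 + x_1*x_3**2 + x_2*x_3**2 + x_3**3 + x_2**2 + x_2*x_3
  leading term x_2**3: no divisor's leading term divides it; move x_2**3 to the remainder.
  leading term x_1*x_3**2: subtract (1)·g_4 from x_1*x_3**2 + x_2*x_3**2 + x_3**3 + x_2**2 + x_2*x_3 → x_3**3 + x_1*x_2 + x_2*x_3 + x_3**2 + x_1 + x_2
  leading term x_3**3: no divisor's leading term divides it; move x_3**3 to the remainder.
  leading term x_1*x_2: no divisor's leading term divides it; move x_1*x_2 to the remainder.
  leading term x_2*x_3: no divisor's leading term divides it; move x_2*x_3 to the remainder.
  leading term x_3**2: no divisor's leading term divides it; move x_3**2 to the remainder.
  leading term x_1: no divisor's leading term divides it; move x_1 to the remainder.
  leading term x_2: no divisor's leading term divides it; move x_2 to the remainder.
  remainder x_2**2*x_3**2 + x_2**3 + x_3**3 + x_1*x_2 + x_2*x_3 + x_3**2 + x_1 + x_2 ≠ 0; add g_7 = x_2**2*x_3**2 + x_2**3 + x_3**3 + x_1*x_2 + x_2*x_3 + x_3**2 + x_1 + x_2 to the basis.

S(f_3,g_4): lcm = x_1**2*x_3**2. S = x_1**2*x_2 + x_1*x_2**2 + x_1*x_3**2 + x_1**2 + x_1*x_2.
  leading term x_1**2*x_2: subtract (1)·f_2 from x_1**2*x_2 + x_1*x_2**2 + x_1*x_3**2 + x_1**2 + x_1*x_2 → x_1*x_2**2 + x_1*x_3**2 + x_1*x_2 + x_1*x_3
  leading term x_1*x_2**2: subtract (1)·g_6 from x_1*x_2**2 + x_1*x_3**2 + x_1*x_2 + x_1*x_3 → x_1*x_3**2
  leading term x_1*x_3**2: subtract (1)·g_4 from x_1*x_3**2 → x_2*x_3**2 + x_1*x_2 + x_2**2 + x_3**2 + x_1 + x_2
  leading term x_2*x_3**2: no divisor's leading term divides it; move x_2*x_3**2 to the remainder.
  leading term x_1*x_2: no divisor's leading term divides it; move x_1*x_2 to the remainder.
  leading term x_2**2: no divisor's leading term divides it; move x_2**2 to the remainder.
  leading term x_3**2: no divisor's leading term divides it; move x_3**2 to the remainder.
  leading term x_1: no divisor's leading term divides it; move x_1 to the remainder.
  leading term x_2: no divisor's leading term divides it; move x_2 to the remainder.
  remainder x_2*x_3**2 + x_1*x_2 + x_2**2 + x_3**2 + x_1 + x_2 ≠ 0; add g_8 = x_2*x_3**2 + x_1*x_2 + x_2**2 + x_3**2 + x_1 + x_2 to the basis.

S(f_1,g_5): lcm = x_1**2*x_2*x_3. S = x_1*x_3**2 + x_2*x_3**2 + x_1**2 + x_2**2.
  leading term x_1*x_3**2: subtract (1)·g_4 from x_1*x_3**2 + x_2*x_3**2 + x_1**2 + x_2**2 → x_1**2 + x_1*x_2 + x_3**2 + x_1 + x_2
  leading term x_1**2: subtract (1)·f_3 from x_1**2 + x_1*x_2 + x_3**2 + x_1 + x_2 → x_3**2 + x_1 + x_2
  leading term x_3**2: no divisor's leading term divides it; move x_3**2 to the remainder.
  leading term x_1: no divisor's leading term divides it; move x_1 to the remainder.
  leading term x_2: no divisor's leading term divides it; move x_2 to the remainder.
  remainder x_3**2 + x_1 + x_2 ≠ 0; add g_9 = x_3**2 + x_1 + x_2 to the basis.

The other S-polynomials (S(f_2,g_4), S(f_2,g_5), S(f_3,g_5), S(g_4,g_5), S(f_1,g_6), S(f_2,g_6), S(f_3,g_6), S(g_4,g_6), S(g_5,g_6), S(f_1,g_7), S(f_2,g_7), S(f_3,g_7), S(g_4,g_7), S(g_5,g_7), S(g_6,g_7), S(f_1,g_8), S(f_2,g_8), S(f_3,g_8), S(g_4,g_8), S(g_5,g_8), S(g_6,g_8), S(g_7,g_8), S(f_1,g_9), S(f_2,g_9), S(f_3,g_9), S(g_4,g_9), S(g_5,g_9), S(g_6,g_9), S(g_7,g_9), S(g_8,g_9)) all reduce to 0 modulo the current basis, so we have a Gröbner basis.
Inter-reduce: drop elements whose leading term is divisible by another's, tail-reduce, and make monic.

G = {x_1*x_2**2 + x_1*x_2 + x_1*x_3, x_1*x_2*x_3, x_1**2 + x_1*x_2, x_3**2 + x_1 + x_2}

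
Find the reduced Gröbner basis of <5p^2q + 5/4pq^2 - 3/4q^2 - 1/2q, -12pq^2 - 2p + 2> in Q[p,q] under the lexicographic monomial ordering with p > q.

f_1 = 5p^2q + 5/4pq^2 - 3/4q^2 - 1/2q, LT = p^2q.
f_2 = -12pq^2 - 2p + 2, LT = pq^2.

S(f_1,f_2): lcm = p^2q^2. S = -1/6p^2 + 1/4pq^3 + 1/6p - 3/20q^3 - 1/10q^2.
  leading term p^2: no divisor's leading term divides it; move -1/6p^2 to the remainder.
  leading term pq^3: subtract (-1/48q)·f_2 from 1/4pq^3 + 1/6p - 3/20q^3 - 1/10q^2 → -1/24pq + 1/6p - 3/20q^3 - 1/10q^2 + 1/24q
  leading term pq: no divisor's leading term divides it; move -1/24pq to the remainder.
  leading term p: no divisor's leading term divides it; move 1/6p to the remainder.
  leading term q^3: no divisor's leading term divides it; move -3/20q^3 to the remainder.
  leading term q^2: no divisor's leading term divides it; move -1/10q^2 to the remainder.
  leading term q: no divisor's leading term divides it; move 1/24q to the remainder.
  remainder -1/6p^2 - 1/24pq + 1/6p - 3/20q^3 - 1/10q^2 + 1/24q ≠ 0; add g_3 = -1/6p^2 - 1/24pq + 1/6p - 3/20q^3 - 1/10q^2 + 1/24q to the basis.

S(f_1,g_3): lcm = p^2q. S = pq - 9/10q^4 - 3/5q^3 + 1/10q^2 - 1/10q.
  leading term pq: no divisor's leading term divides it; move pq to the remainder.
  leading term q^4: no divisor's leading term divides it; move -9/10q^4 to the remainder.
  leading term q^3: no divisor's leading term divides it; move -3/5q^3 to the remainder.
  leading term q^2: no divisor's leading term divides it; move 1/10q^2 to the remainder.
  leading term q: no divisor's leading term divides it; move -1/10q to the remainder.
  remainder pq - 9/10q^4 - 3/5q^3 + 1/10q^2 - 1/10q ≠ 0; add g_4 = pq - 9/10q^4 - 3/5q^3 + 1/10q^2 - 1/10q to the basis.

S(f_2,g_3): lcm = p^2q^2. S = 1/6p^2 - 1/4pq^3 + pq^2 - 1/6p - 9/10q^5 - 3/5q^4 + 1/4q^3.
  leading term p^2: subtract (-1)·g_3 from 1/6p^2 - 1/4pq^3 + pq^2 - 1/6p - 9/10q^5 - 3/5q^4 + 1/4q^3 → -1/4pq^3 + pq^2 - 1/24pq - 9/10q^5 - 3/5q^4 + 1/10q^3 - 1/10q^2 + 1/24q
  leading term pq^3: subtract (1/48q)·f_2 from -1/4pq^3 + pq^2 - 1/24pq - 9/10q^5 - 3/5q^4 + 1/10q^3 - 1/10q^2 + 1/24q → pq^2 - 9/10q^5 - 3/5q^4 + 1/10q^3 - 1/10q^2
  leading term pq^2: subtract (-1/12)·f_2 from pq^2 - 9/10q^5 - 3/5q^4 + 1/10q^3 - 1/10q^2 → -1/6p - 9/10q^5 - 3/5q^4 + 1/10q^3 - 1/10q^2 + 1/6
  leading term p: no divisor's leading term divides it; move -1/6p to the remainder.
  leading term q^5: no divisor's leading term divides it; move -9/10q^5 to the remainder.
  leading term q^4: no divisor's leading term divides it; move -3/5q^4 to the remainder.
  leading term q^3: no divisor's leading term divides it; move 1/10q^3 to the remainder.
  leading term q^2: no divisor's leading term divides it; move -1/10q^2 to the remainder.
  leading term 1: no divisor's leading term divides it; move 1/6 to the remainder.
  remainder -1/6p - 9/10q^5 - 3/5q^4 + 1/10q^3 - 1/10q^2 + 1/6 ≠ 0; add g_5 = -1/6p - 9/10q^5 - 3/5q^4 + 1/10q^3 - 1/10q^2 + 1/6 to the basis.

S(f_2,g_5): lcm = pq^2. S = 1/6p - 27/5q^7 - 18/5q^6 + 3/5q^5 - 3/5q^4 + q^2 - 1/6.
  leading term p: subtract (-1)·g_5 from 1/6p - 27/5q^7 - 18/5q^6 + 3/5q^5 - 3/5q^4 + q^2 - 1/6 → -27/5q^7 - 18/5q^6 - 3/10q^5 - 6/5q^4 + 1/10q^3 + 9/10q^2
  leading term q^7: no divisor's leading term divides it; move -27/5q^7 to the remainder.
  leading term q^6: no divisor's leading term divides it; move -18/5q^6 to the remainder.
  leading term q^5: no divisor's leading term divides it; move -3/10q^5 to the remainder.
  leading term q^4: no divisor's leading term divides it; move -6/5q^4 to the remainder.
  leading term q^3: no divisor's leading term divides it; move 1/10q^3 to the remainder.
  leading term q^2: no divisor's leading term divides it; move 9/10q^2 to the remainder.
  remainder -27/5q^7 - 18/5q^6 - 3/10q^5 - 6/5q^4 + 1/10q^3 + 9/10q^2 ≠ 0; add g_6 = -27/5q^7 - 18/5q^6 - 3/10q^5 - 6/5q^4 + 1/10q^3 + 9/10q^2 to the basis.

S(g_4,g_5): lcm = pq. S = -27/5q^6 - 18/5q^5 - 3/10q^4 - 6/5q^3 + 1/10q^2 + 9/10q.
  leading term q^6: no divisor's leading term divides it; move -27/5q^6 to the remainder.
  leading term q^5: no divisor's leading term divides it; move -18/5q^5 to the remainder.
  leading term q^4: no divisor's leading term divides it; move -3/10q^4 to the remainder.
  leading term q^3: no divisor's leading term divides it; move -6/5q^3 to the remainder.
  leading term q^2: no divisor's leading term divides it; move 1/10q^2 to the remainder.
  leading term q: no divisor's leading term divides it; move 9/10q to the remainder.
  remainder -27/5q^6 - 18/5q^5 - 3/10q^4 - 6/5q^3 + 1/10q^2 + 9/10q ≠ 0; add g_7 = -27/5q^6 - 18/5q^5 - 3/10q^4 - 6/5q^3 + 1/10q^2 + 9/10q to the basis.

The other S-polynomials (S(f_1,g_4), S(f_2,g_4), S(g_3,g_4), S(f_1,g_5), S(g_3,g_5), S(f_1,g_6), S(f_2,g_6), S(g_3,g_6), S(g_4,g_6), S(g_5,g_6), S(f_1,g_7), S(f_2,g_7), S(g_3,g_7), S(g_4,g_7), S(g_5,g_7), S(g_6,g_7)) all reduce to 0 modulo the current basis, so we have a Gröbner basis.
Inter-reduce: drop elements whose leading term is divisible by another's, tail-reduce, and make monic.

G = {p + 27/5q^5 + 18/5q^4 - 3/5q^3 + 3/5q^2 - 1, q^6 + 2/3q^5 + 1/18q^4 + 2/9q^3 - 1/54q^2 - 1/6q}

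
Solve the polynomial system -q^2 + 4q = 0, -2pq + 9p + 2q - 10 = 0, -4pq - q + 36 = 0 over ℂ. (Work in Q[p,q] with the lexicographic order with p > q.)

Compute a lex Gröbner basis by Buchberger's algorithm.
f_1 = -q^2 + 4q, LT = q^2.
f_2 = -2pq + 9p + 2q - 10, LT = pq.
f_3 = -4pq - q + 36, LT = pq.

S(f_1,f_2): lcm = pq^2. S = 1/2pq + q^2 - 5q.
  reduce S modulo (f_1, f_2, f_3):
  remainder 9/4p - 1/2q - 5/2 ≠ 0; add h_4 = 9/4p - 1/2q - 5/2 to the basis.

S(f_2,f_3): lcm = pq. S = -9/2p - 5/4q + 14.
  reduce S modulo (f_1, f_2, f_3, h_4):
  remainder -9/4q + 9 ≠ 0; add h_5 = -9/4q + 9 to the basis.

The other S-polynomials (S(f_1,f_3), S(f_1,h_4), S(f_2,h_4), S(f_3,h_4), S(f_1,h_5), S(f_2,h_5), S(f_3,h_5), S(h_4,h_5)) all reduce to 0 modulo the current basis, so we have a Gröbner basis.
Inter-reduce: drop elements whose leading term is divisible by another's, tail-reduce, and make monic.
Reduced Gröbner basis: {p - 2, q - 4}.

From the last basis element, q - 4 = 0, so q takes values in {4}. Each choice, substituted upward through the basis, yields the corresponding point(s) of the solution set.
  q = 4: the earlier basis element becomes p - 2 = 0, giving p = 2 — point (2, 4).

{(2, 4)}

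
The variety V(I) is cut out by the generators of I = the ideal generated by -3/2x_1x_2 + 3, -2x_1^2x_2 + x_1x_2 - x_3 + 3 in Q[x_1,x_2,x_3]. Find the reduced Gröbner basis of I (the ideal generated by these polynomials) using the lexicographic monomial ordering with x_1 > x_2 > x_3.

G = {x_1 + 1/4x_3 - 5/4, x_2x_3 - 5x_2 + 8}

f_1 = -3/2x_1x_2 + 3, LT = x_1x_2.
f_2 = -2x_1^2x_2 + x_1x_2 - x_3 + 3, LT = x_1^2x_2.

S(f_1,f_2): lcm = x_1^2x_2. S = 1/2x_1x_2 - 2x_1 - 1/2x_3 + 3/2.
  leading term x_1x_2: subtract (-1/3)·f_1 from 1/2x_1x_2 - 2x_1 - 1/2x_3 + 3/2 → -2x_1 - 1/2x_3 + 5/2
  leading term x_1: no divisor's leading term divides it; move -2x_1 to the remainder.
  leading term x_3: no divisor's leading term divides it; move -1/2x_3 to the remainder.
  leading term 1: no divisor's leading term divides it; move 5/2 to the remainder.
  remainder -2x_1 - 1/2x_3 + 5/2 ≠ 0; add g_3 = -2x_1 - 1/2x_3 + 5/2 to the basis.

S(f_1,g_3): lcm = x_1x_2. S = -1/4x_2x_3 + 5/4x_2 - 2.
  leading term x_2x_3: no divisor's leading term divides it; move -1/4x_2x_3 to the remainder.
  leading term x_2: no divisor's leading term divides it; move 5/4x_2 to the remainder.
  leading term 1: no divisor's leading term divides it; move -2 to the remainder.
  remainder -1/4x_2x_3 + 5/4x_2 - 2 ≠ 0; add g_4 = -1/4x_2x_3 + 5/4x_2 - 2 to the basis.

The other S-polynomials (S(f_2,g_3), S(f_1,g_4), S(f_2,g_4), S(g_3,g_4)) all reduce to 0 modulo the current basis, so we have a Gröbner basis.
Inter-reduce: drop elements whose leading term is divisible by another's, tail-reduce, and make monic.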